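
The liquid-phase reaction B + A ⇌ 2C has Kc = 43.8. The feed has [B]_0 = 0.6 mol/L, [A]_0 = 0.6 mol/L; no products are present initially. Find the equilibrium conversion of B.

Let X = conversion of B; extent ξ = 0.6·X mol/L.
Concentrations: [B] = 0.6 − 0.6X; [A] = 0.6 − 0.6X; [C] = 1.2X.
Kc = [C]^2 / ([B] [A]).
Solving Kc = 43.8 for X ∈ (0,1): X = 0.768.

X = 0.768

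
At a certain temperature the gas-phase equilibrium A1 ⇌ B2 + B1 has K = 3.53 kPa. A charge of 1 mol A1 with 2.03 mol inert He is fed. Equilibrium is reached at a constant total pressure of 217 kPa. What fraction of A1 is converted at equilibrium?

X = 0.205

Take 1 mol A1 as basis and let X be its fractional conversion, so ξ = X.
Species balance: n_A1 = 1 − X; n_B2 = X; n_B1 = X; n_I = 2.03 (inert).
Total moles n_T = 3.03 + X.
y_i = n_i/n_T, p_i = y_i·P. K = p_B2 p_B1 / (p_A1).
Substituting and setting equal to 3.53 kPa gives a polynomial in X; the root in (0,1) is X = 0.205.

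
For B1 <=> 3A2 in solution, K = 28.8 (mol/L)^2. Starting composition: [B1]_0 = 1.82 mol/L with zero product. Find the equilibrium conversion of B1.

X = 0.532

Let X = conversion of B1; extent ξ = 1.82·X mol/L.
Concentrations: [B1] = 1.82 − 1.82X; [A2] = 5.46X.
K = [A2]^3 / ([B1]).
This equals 28.8 at X = 0.532 (the root in 0 < X < 1).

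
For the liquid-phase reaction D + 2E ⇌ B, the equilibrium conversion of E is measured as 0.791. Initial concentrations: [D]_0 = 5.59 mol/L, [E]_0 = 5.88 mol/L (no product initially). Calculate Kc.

Let X = conversion of E.
Concentrations: [D] = 5.59 − 2.94X; [E] = 5.88 − 5.88X; [B] = 2.94X.
At X = 0.791: [D] = 3.26, [E] = 1.23, [B] = 2.33.
Kc = [B] / ([D] [E]^2) = 0.472 (mol/L)^-2.

Kc = 0.472 (mol/L)^-2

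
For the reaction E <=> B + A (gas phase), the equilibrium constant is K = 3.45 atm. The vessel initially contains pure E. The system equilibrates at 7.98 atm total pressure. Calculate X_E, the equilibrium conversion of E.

Let X = conversion of E (basis 1 mol E); extent of reaction ξ = X.
Moles: n_E = 1 − X; n_B = X; n_A = X.
Total moles n_T = 1 + X.
Mole fractions y_i = n_i/n_T; K = p_B p_A / (p_E) with p_i = y_i·P.
This yields a degree-2 equation in X; solving on (0,1), X = 0.549.

X = 0.549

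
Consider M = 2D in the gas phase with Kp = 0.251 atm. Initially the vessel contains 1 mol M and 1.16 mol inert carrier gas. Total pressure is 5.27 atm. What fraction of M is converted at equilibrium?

Let X = conversion of M (basis 1 mol M); extent of reaction ξ = X.
At extent ξ: n_M = 1 − X; n_D = 2X; n_I = 1.16 (inert).
Summing: n_T = 2.16 + X.
Mole fractions y_i = n_i/n_T; Kp = p_D^2 / (p_M) with p_i = y_i·P.
This yields a degree-2 equation in X; solving on (0,1), X = 0.153.

X = 0.153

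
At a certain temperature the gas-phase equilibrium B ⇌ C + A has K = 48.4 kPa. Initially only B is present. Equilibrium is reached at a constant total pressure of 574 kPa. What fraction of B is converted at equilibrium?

Let X = conversion of B (basis 1 mol B); extent of reaction ξ = X.
Mole table: n_B = 1 − X; n_C = X; n_A = X.
Total moles n_T = 1 + X.
y_i = n_i/n_T, p_i = y_i·P. K = p_C p_A / (p_B).
Setting this equal to 48.4 kPa and taking the physical root (0 < X < 1) gives X = 0.279.

X = 0.279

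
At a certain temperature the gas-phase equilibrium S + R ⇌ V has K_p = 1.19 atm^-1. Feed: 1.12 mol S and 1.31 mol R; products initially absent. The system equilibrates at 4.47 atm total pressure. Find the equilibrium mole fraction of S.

Basis: 1.12 mol S initially; let X = conversion of S. Extent ξ = 1.12X.
Species balance: n_S = 1.12 − 1.12X; n_R = 1.31 − 1.12X; n_V = 1.12X.
Summing: n_T = 2.43 − 1.12X.
y_i = n_i/n_T, p_i = y_i·P. K_p = p_V / (p_S p_R).
Substituting and setting equal to 1.19 atm^-1 gives a polynomial in X; the root in (0,1) is X = 0.646.
Then n_S = 0.396, n_T = 1.71, so y_S = 0.232.

y_S = 0.232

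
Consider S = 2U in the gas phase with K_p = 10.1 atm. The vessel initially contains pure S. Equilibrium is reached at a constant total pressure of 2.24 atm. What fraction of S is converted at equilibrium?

X = 0.728

Take 1 mol S as basis and let X be its fractional conversion, so ξ = X.
At extent ξ: n_S = 1 − X; n_U = 2X.
Total moles n_T = 1 + X.
Mole fractions y_i = n_i/n_T; K_p = p_U^2 / (p_S) with p_i = y_i·P.
Substituting and setting equal to 10.1 atm gives a polynomial in X; the root in (0,1) is X = 0.728.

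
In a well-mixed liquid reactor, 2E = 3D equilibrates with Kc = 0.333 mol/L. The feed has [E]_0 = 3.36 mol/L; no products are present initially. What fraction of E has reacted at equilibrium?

X = 0.254

Let X = conversion of E; extent ξ = 3.36X/2 mol/L.
Concentrations: [E] = 3.36 − 3.36X; [D] = 5.04X.
Kc = [D]^3 / ([E]^2).
Equating to 0.333 mol/L: the physical root is X = 0.254.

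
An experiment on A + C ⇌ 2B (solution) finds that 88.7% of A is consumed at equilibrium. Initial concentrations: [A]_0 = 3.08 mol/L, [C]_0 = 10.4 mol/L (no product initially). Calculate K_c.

K_c = 11.2

Let X = conversion of A.
Concentrations: [A] = 3.08 − 3.08X; [C] = 10.4 − 3.08X; [B] = 6.16X.
At X = 0.887: [A] = 0.348, [C] = 7.67, [B] = 5.46.
K_c = [B]^2 / ([A] [C]) = 11.2.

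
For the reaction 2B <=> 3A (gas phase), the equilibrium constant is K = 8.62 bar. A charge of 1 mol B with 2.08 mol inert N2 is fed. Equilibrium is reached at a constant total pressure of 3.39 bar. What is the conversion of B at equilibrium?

X = 0.663

Basis: 1 mol B initially; let X = conversion of B. Extent ξ = 0.5X.
Mole table: n_B = 1 − X; n_A = 1.5X; n_I = 2.08 (inert).
n_T = Σnᵢ = 3.08 + 0.5X.
Mole fractions y_i = n_i/n_T; K = p_A^3 / (p_B^2) with p_i = y_i·P.
Substituting and setting equal to 8.62 bar gives a polynomial in X; the root in (0,1) is X = 0.663.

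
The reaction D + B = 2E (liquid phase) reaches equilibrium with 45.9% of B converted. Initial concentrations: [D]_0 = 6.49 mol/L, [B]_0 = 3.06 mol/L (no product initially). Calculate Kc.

Kc = 0.937

Let X = conversion of B.
Concentrations: [D] = 6.49 − 3.06X; [B] = 3.06 − 3.06X; [E] = 6.12X.
At X = 0.459: [D] = 5.09, [B] = 1.66, [E] = 2.81.
Kc = [E]^2 / ([D] [B]) = 0.937.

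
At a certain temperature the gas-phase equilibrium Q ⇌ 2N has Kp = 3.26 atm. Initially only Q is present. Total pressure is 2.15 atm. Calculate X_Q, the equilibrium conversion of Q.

Let X = conversion of Q (basis 1 mol Q); extent of reaction ξ = X.
Moles: n_Q = 1 − X; n_N = 2X.
Total moles n_T = 1 + X.
y_i = n_i/n_T, p_i = y_i·P. Kp = p_N^2 / (p_Q).
This yields a degree-2 equation in X; solving on (0,1), X = 0.524.

X = 0.524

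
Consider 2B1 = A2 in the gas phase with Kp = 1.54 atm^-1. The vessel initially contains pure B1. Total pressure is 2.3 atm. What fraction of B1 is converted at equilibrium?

X = 0.743

Take 1 mol B1 as basis and let X be its fractional conversion, so ξ = 0.5X.
Moles: n_B1 = 1 − X; n_A2 = 0.5X.
Summing: n_T = 1 − 0.5X.
Mole fractions y_i = n_i/n_T; Kp = p_A2 / (p_B1^2) with p_i = y_i·P.
This yields a degree-2 equation in X; solving on (0,1), X = 0.743.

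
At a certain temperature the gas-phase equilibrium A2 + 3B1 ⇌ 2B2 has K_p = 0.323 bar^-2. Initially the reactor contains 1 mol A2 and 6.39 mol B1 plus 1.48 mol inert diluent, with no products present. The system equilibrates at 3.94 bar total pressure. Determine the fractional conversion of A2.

X = 0.711

Let X = conversion of A2 (basis 1 mol A2); extent of reaction ξ = X.
Mole table: n_A2 = 1 − X; n_B1 = 6.39 − 3X; n_B2 = 2X; n_I = 1.48 (inert).
n_T = Σnᵢ = 8.87 − 2X.
With p_i = (n_i/n_T)P, K_p = p_B2^2 / (p_A2 p_B1^3).
Substituting and setting equal to 0.323 bar^-2 gives a polynomial in X; the root in (0,1) is X = 0.711.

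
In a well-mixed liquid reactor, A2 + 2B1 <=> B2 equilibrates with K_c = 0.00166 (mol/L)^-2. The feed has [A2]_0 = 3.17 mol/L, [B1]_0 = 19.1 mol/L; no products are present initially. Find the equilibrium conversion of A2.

Let X = conversion of A2; extent ξ = 3.17·X mol/L.
Concentrations: [A2] = 3.17 − 3.17X; [B1] = 19.1 − 6.34X; [B2] = 3.17X.
K_c = [B2] / ([A2] [B1]^2).
Setting equal to 0.00166 and solving for X on (0,1) gives X = 0.325.

X = 0.325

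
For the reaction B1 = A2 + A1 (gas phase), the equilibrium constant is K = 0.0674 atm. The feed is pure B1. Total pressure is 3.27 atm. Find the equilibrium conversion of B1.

Take 1 mol B1 as basis and let X be its fractional conversion, so ξ = X.
Moles: n_B1 = 1 − X; n_A2 = X; n_A1 = X.
n_T = Σnᵢ = 1 + X.
Mole fractions y_i = n_i/n_T; K = p_A2 p_A1 / (p_B1) with p_i = y_i·P.
This yields a degree-2 equation in X; solving on (0,1), X = 0.142.

X = 0.142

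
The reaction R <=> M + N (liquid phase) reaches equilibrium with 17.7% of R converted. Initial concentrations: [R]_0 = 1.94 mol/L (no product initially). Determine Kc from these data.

Kc = 0.0738 mol/L

Let X = conversion of R.
Concentrations: [R] = 1.94 − 1.94X; [M] = 1.94X; [N] = 1.94X.
At X = 0.177: [R] = 1.6, [M] = 0.343, [N] = 0.343.
Kc = [M] [N] / ([R]) = 0.0738 mol/L.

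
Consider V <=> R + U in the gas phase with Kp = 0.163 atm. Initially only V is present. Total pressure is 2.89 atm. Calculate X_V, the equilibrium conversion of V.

Basis: 1 mol V initially; let X = conversion of V. Extent ξ = X.
Mole table: n_V = 1 − X; n_R = X; n_U = X.
Total moles n_T = 1 + X.
With p_i = (n_i/n_T)P, Kp = p_R p_U / (p_V).
This yields a degree-2 equation in X; solving on (0,1), X = 0.231.

X = 0.231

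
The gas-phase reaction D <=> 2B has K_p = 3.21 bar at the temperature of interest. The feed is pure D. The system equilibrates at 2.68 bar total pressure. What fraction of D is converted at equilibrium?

Basis: 1 mol D initially; let X = conversion of D. Extent ξ = X.
Mole table: n_D = 1 − X; n_B = 2X.
Summing: n_T = 1 + X.
Mole fractions y_i = n_i/n_T; K_p = p_B^2 / (p_D) with p_i = y_i·P.
Substituting and setting equal to 3.21 bar gives a polynomial in X; the root in (0,1) is X = 0.480.

X = 0.480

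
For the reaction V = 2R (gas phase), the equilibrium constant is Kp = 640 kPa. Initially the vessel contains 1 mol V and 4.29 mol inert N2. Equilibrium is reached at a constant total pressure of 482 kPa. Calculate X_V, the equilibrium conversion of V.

Take 1 mol V as basis and let X be its fractional conversion, so ξ = X.
At extent ξ: n_V = 1 − X; n_R = 2X; n_I = 4.29 (inert).
Summing: n_T = 5.29 + X.
Mole fractions y_i = n_i/n_T; Kp = p_R^2 / (p_V) with p_i = y_i·P.
Equating to 640 kPa and solving on 0 < X < 1: X = 0.732.

X = 0.732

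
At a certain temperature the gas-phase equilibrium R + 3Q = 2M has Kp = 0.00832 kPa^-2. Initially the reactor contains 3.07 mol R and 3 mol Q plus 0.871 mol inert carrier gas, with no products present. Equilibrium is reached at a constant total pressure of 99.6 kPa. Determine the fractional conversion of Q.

Take 3 mol Q as basis and let X be its fractional conversion, so ξ = X.
Species balance: n_R = 3.07 − X; n_Q = 3 − 3X; n_M = 2X; n_I = 0.871 (inert).
Total moles n_T = 6.94 − 2X.
Mole fractions y_i = n_i/n_T; Kp = p_M^2 / (p_R p_Q^3) with p_i = y_i·P.
Setting this equal to 0.00832 kPa^-2 and taking the physical root (0 < X < 1) gives X = 0.763.

X = 0.763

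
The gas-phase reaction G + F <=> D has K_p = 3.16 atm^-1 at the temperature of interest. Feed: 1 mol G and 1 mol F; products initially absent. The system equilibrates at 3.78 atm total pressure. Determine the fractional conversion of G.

Basis: 1 mol G initially; let X = conversion of G. Extent ξ = X.
Species balance: n_G = 1 − X; n_F = 1 − X; n_D = X.
Total moles n_T = 2 − X.
Mole fractions y_i = n_i/n_T; K_p = p_D / (p_G p_F) with p_i = y_i·P.
Setting this equal to 3.16 atm^-1 and taking the physical root (0 < X < 1) gives X = 0.722.

X = 0.722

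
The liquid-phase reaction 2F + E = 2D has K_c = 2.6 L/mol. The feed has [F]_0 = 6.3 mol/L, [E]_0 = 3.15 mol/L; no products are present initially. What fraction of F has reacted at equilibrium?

X = 0.634

Let X = conversion of F; extent ξ = 6.3X/2 mol/L.
Concentrations: [F] = 6.3 − 6.3X; [E] = 3.15 − 3.15X; [D] = 6.3X.
K_c = [D]^2 / ([F]^2 [E]).
Solving K_c = 2.6 for X ∈ (0,1): X = 0.634.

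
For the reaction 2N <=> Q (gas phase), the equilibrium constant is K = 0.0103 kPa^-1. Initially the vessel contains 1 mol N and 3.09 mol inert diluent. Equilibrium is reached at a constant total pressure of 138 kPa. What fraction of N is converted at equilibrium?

Let X = conversion of N (basis 1 mol N); extent of reaction ξ = 0.5X.
Moles: n_N = 1 − X; n_Q = 0.5X; n_I = 3.09 (inert).
n_T = Σnᵢ = 4.09 − 0.5X.
Mole fractions y_i = n_i/n_T; K = p_Q / (p_N^2) with p_i = y_i·P.
Substituting and setting equal to 0.0103 kPa^-1 gives a polynomial in X; the root in (0,1) is X = 0.327.

X = 0.327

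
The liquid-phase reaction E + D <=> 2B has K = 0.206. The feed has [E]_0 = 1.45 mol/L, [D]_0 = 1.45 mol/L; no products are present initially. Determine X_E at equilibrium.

X = 0.185

Let X = conversion of E; extent ξ = 1.45·X mol/L.
Concentrations: [E] = 1.45 − 1.45X; [D] = 1.45 − 1.45X; [B] = 2.9X.
K = [B]^2 / ([E] [D]).
Setting equal to 0.206 and solving for X on (0,1) gives X = 0.185.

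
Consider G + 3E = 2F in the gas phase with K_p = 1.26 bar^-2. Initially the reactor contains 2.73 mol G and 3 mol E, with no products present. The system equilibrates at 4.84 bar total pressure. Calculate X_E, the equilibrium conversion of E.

Basis: 3 mol E initially; let X = conversion of E. Extent ξ = X.
Mole table: n_G = 2.73 − X; n_E = 3 − 3X; n_F = 2X.
Total moles n_T = 5.73 − 2X.
Mole fractions y_i = n_i/n_T; K_p = p_F^2 / (p_G p_E^3) with p_i = y_i·P.
Substituting and setting equal to 1.26 bar^-2 gives a polynomial in X; the root in (0,1) is X = 0.714.

X = 0.714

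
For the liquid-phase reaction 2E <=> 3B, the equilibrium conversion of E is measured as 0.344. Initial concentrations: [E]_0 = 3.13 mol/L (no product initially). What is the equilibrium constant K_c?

K_c = 0.999 mol/L

Let X = conversion of E.
Concentrations: [E] = 3.13 − 3.13X; [B] = 4.7X.
At X = 0.344: [E] = 2.05, [B] = 1.62.
K_c = [B]^3 / ([E]^2) = 0.999 mol/L.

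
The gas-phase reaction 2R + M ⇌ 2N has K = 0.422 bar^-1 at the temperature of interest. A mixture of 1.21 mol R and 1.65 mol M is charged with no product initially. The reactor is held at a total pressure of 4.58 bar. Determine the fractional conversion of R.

Let X = conversion of R (basis 1.21 mol R); extent of reaction ξ = 0.605X.
Species balance: n_R = 1.21 − 1.21X; n_M = 1.65 − 0.605X; n_N = 1.21X.
n_T = Σnᵢ = 2.86 − 0.605X.
With p_i = (n_i/n_T)P, K = p_N^2 / (p_R^2 p_M).
Equating to 0.422 bar^-1 and solving on 0 < X < 1: X = 0.502.

X = 0.502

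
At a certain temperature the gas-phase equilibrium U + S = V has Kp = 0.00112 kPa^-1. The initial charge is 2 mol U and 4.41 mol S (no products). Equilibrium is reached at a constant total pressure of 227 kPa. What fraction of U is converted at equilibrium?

X = 0.146

Let X = conversion of U (basis 2 mol U); extent of reaction ξ = 2X.
Species balance: n_U = 2 − 2X; n_S = 4.41 − 2X; n_V = 2X.
Total moles n_T = 6.41 − 2X.
Mole fractions y_i = n_i/n_T; Kp = p_V / (p_U p_S) with p_i = y_i·P.
Substituting and setting equal to 0.00112 kPa^-1 gives a polynomial in X; the root in (0,1) is X = 0.146.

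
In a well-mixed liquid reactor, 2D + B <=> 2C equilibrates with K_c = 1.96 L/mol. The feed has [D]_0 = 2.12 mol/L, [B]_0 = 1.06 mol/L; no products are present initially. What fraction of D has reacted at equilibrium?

Let X = conversion of D; extent ξ = 2.12X/2 mol/L.
Concentrations: [D] = 2.12 − 2.12X; [B] = 1.06 − 1.06X; [C] = 2.12X.
K_c = [C]^2 / ([D]^2 [B]).
Solving K_c = 1.96 for X ∈ (0,1): X = 0.504.

X = 0.504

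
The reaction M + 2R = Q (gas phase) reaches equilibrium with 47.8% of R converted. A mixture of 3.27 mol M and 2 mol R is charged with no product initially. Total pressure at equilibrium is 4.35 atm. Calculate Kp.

Let X = conversion of R (basis 2 mol R); extent of reaction ξ = X.
Mole table: n_M = 3.27 − X; n_R = 2 − 2X; n_Q = X.
Total moles n_T = 5.27 − 2X.
At X = 0.478: n_M = 2.79, n_R = 1.04, n_Q = 0.478, n_T = 4.31.
p_i = (n_i/n_T)·P. Kp = p_Q / (p_M p_R^2) = 0.154 atm^-2.

Kp = 0.154 atm^-2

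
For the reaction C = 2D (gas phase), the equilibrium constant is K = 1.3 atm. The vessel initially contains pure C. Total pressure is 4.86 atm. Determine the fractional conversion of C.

Take 1 mol C as basis and let X be its fractional conversion, so ξ = X.
At extent ξ: n_C = 1 − X; n_D = 2X.
Summing: n_T = 1 + X.
y_i = n_i/n_T, p_i = y_i·P. K = p_D^2 / (p_C).
Setting this equal to 1.3 atm and taking the physical root (0 < X < 1) gives X = 0.250.

X = 0.250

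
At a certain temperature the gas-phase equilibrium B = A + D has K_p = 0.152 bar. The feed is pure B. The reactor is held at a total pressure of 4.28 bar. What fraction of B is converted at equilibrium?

X = 0.185

Basis: 1 mol B initially; let X = conversion of B. Extent ξ = X.
Moles: n_B = 1 − X; n_A = X; n_D = X.
Summing: n_T = 1 + X.
y_i = n_i/n_T, p_i = y_i·P. K_p = p_A p_D / (p_B).
Equating to 0.152 bar and solving on 0 < X < 1: X = 0.185.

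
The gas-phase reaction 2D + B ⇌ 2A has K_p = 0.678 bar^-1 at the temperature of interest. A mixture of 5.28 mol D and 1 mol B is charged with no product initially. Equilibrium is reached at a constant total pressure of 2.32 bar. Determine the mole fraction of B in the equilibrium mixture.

Let X = conversion of B (basis 1 mol B); extent of reaction ξ = X.
Moles: n_D = 5.28 − 2X; n_B = 1 − X; n_A = 2X.
n_T = Σnᵢ = 6.28 − X.
Mole fractions y_i = n_i/n_T; K_p = p_A^2 / (p_D^2 p_B) with p_i = y_i·P.
Setting this equal to 0.678 bar^-1 and taking the physical root (0 < X < 1) gives X = 0.637.
Then n_B = 0.363, n_T = 5.64, so y_B = 0.064.

y_B = 0.064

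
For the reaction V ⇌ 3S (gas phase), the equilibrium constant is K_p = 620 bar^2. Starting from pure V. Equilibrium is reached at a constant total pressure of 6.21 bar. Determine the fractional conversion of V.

Let X = conversion of V (basis 1 mol V); extent of reaction ξ = X.
Mole table: n_V = 1 − X; n_S = 3X.
Total moles n_T = 1 + 2X.
y_i = n_i/n_T, p_i = y_i·P. K_p = p_S^3 / (p_V).
Substituting and setting equal to 620 bar^2 gives a polynomial in X; the root in (0,1) is X = 0.857.

X = 0.857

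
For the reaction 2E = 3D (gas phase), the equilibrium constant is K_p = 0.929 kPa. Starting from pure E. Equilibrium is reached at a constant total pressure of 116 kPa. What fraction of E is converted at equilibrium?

X = 0.125

Basis: 1 mol E initially; let X = conversion of E. Extent ξ = 0.5X.
Mole table: n_E = 1 − X; n_D = 1.5X.
n_T = Σnᵢ = 1 + 0.5X.
y_i = n_i/n_T, p_i = y_i·P. K_p = p_D^3 / (p_E^2).
Substituting and setting equal to 0.929 kPa gives a polynomial in X; the root in (0,1) is X = 0.125.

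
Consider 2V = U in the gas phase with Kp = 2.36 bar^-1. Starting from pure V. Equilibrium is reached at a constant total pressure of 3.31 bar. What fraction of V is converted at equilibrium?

X = 0.824

Let X = conversion of V (basis 1 mol V); extent of reaction ξ = 0.5X.
Species balance: n_V = 1 − X; n_U = 0.5X.
Total moles n_T = 1 − 0.5X.
With p_i = (n_i/n_T)P, Kp = p_U / (p_V^2).
This yields a degree-2 equation in X; solving on (0,1), X = 0.824.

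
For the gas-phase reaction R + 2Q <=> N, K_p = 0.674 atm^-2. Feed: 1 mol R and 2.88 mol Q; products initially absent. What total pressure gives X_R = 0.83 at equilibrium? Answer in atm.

Let X = conversion of R (basis 1 mol R); extent of reaction ξ = X.
At extent ξ: n_R = 1 − X; n_Q = 2.88 − 2X; n_N = X.
Total moles n_T = 3.88 − 2X.
K_p = p_N / (p_R p_Q^2) with p_i = (n_i/n_T)·P.
At X = 0.83: the mole-fraction product g(X) = Π y_i^ν_i = 16.17. Since K_p = g(X)·P^{-2}, P = (g/K_p)^(1/2) = (16.17/0.674)^(1/2) = 4.9 atm.

P = 4.9 atm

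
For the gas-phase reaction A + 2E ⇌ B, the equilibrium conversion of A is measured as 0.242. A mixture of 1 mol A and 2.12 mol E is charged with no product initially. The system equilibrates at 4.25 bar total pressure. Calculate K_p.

Let X = conversion of A (basis 1 mol A); extent of reaction ξ = X.
Mole table: n_A = 1 − X; n_E = 2.12 − 2X; n_B = X.
Summing: n_T = 3.12 − 2X.
At X = 0.242: n_A = 0.758, n_E = 1.64, n_B = 0.242, n_T = 2.64.
p_i = (n_i/n_T)·P. K_p = p_B / (p_A p_E^2) = 0.0459 bar^-2.

K_p = 0.0459 bar^-2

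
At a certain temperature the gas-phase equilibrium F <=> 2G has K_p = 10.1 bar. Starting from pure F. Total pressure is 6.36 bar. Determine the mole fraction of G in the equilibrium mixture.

Let X = conversion of F (basis 1 mol F); extent of reaction ξ = X.
Mole table: n_F = 1 − X; n_G = 2X.
n_T = Σnᵢ = 1 + X.
y_i = n_i/n_T, p_i = y_i·P. K_p = p_G^2 / (p_F).
Setting this equal to 10.1 bar and taking the physical root (0 < X < 1) gives X = 0.533.
Then n_G = 1.07, n_T = 1.53, so y_G = 0.695.

y_G = 0.695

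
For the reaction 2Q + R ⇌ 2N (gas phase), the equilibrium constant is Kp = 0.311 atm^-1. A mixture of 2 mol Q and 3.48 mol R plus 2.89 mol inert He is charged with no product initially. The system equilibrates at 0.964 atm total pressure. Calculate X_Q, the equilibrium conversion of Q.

X = 0.257

Let X = conversion of Q (basis 2 mol Q); extent of reaction ξ = X.
At extent ξ: n_Q = 2 − 2X; n_R = 3.48 − X; n_N = 2X; n_I = 2.89 (inert).
n_T = Σnᵢ = 8.37 − X.
With p_i = (n_i/n_T)P, Kp = p_N^2 / (p_Q^2 p_R).
Substituting and setting equal to 0.311 atm^-1 gives a polynomial in X; the root in (0,1) is X = 0.257.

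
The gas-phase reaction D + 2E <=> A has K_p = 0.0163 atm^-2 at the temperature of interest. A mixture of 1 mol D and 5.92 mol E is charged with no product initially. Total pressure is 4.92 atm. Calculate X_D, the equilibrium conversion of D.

Let X = conversion of D (basis 1 mol D); extent of reaction ξ = X.
Mole table: n_D = 1 − X; n_E = 5.92 − 2X; n_A = X.
Summing: n_T = 6.92 − 2X.
y_i = n_i/n_T, p_i = y_i·P. K_p = p_A / (p_D p_E^2).
Equating to 0.0163 atm^-2 and solving on 0 < X < 1: X = 0.220.

X = 0.220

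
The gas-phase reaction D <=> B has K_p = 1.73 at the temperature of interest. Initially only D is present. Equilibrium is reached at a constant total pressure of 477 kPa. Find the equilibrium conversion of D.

X = 0.634

Take 1 mol D as basis and let X be its fractional conversion, so ξ = X.
Mole table: n_D = 1 − X; n_B = X.
Since Δν = 0, n_T = 1 throughout.
With p_i = (n_i/n_T)P, K_p = p_B / (p_D).
Equating to 1.73 and solving on 0 < X < 1: X = 0.634.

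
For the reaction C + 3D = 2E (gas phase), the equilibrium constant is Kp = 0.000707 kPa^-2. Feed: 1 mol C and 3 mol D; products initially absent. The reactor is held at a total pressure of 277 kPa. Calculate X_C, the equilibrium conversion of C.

X = 0.692

Take 1 mol C as basis and let X be its fractional conversion, so ξ = X.
Mole table: n_C = 1 − X; n_D = 3 − 3X; n_E = 2X.
Summing: n_T = 4 − 2X.
Mole fractions y_i = n_i/n_T; Kp = p_E^2 / (p_C p_D^3) with p_i = y_i·P.
Substituting and setting equal to 0.000707 kPa^-2 gives a polynomial in X; the root in (0,1) is X = 0.692.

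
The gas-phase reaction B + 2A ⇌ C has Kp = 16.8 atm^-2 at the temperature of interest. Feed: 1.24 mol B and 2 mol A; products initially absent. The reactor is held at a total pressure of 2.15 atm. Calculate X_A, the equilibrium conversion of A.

Let X = conversion of A (basis 2 mol A); extent of reaction ξ = X.
Mole table: n_B = 1.24 − X; n_A = 2 − 2X; n_C = X.
Summing: n_T = 3.24 − 2X.
Mole fractions y_i = n_i/n_T; Kp = p_C / (p_B p_A^2) with p_i = y_i·P.
Setting this equal to 16.8 atm^-2 and taking the physical root (0 < X < 1) gives X = 0.870.

X = 0.870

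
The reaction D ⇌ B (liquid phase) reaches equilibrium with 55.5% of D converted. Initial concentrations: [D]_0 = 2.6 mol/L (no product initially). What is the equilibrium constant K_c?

K_c = 1.25

Let X = conversion of D.
Concentrations: [D] = 2.6 − 2.6X; [B] = 2.6X.
At X = 0.555: [D] = 1.16, [B] = 1.44.
K_c = [B] / ([D]) = 1.25.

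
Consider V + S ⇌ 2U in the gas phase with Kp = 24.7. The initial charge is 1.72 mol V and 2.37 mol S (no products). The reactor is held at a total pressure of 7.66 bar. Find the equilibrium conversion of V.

X = 0.812

Let X = conversion of V (basis 1.72 mol V); extent of reaction ξ = 1.72X.
Moles: n_V = 1.72 − 1.72X; n_S = 2.37 − 1.72X; n_U = 3.44X.
Since Δν = 0, n_T = 4.09 throughout.
With p_i = (n_i/n_T)P, Kp = p_U^2 / (p_V p_S).
Equating to 24.7 and solving on 0 < X < 1: X = 0.812.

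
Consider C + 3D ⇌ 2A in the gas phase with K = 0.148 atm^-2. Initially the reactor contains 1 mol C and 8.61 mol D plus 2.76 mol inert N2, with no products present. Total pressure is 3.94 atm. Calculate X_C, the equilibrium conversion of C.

Let X = conversion of C (basis 1 mol C); extent of reaction ξ = X.
Mole table: n_C = 1 − X; n_D = 8.61 − 3X; n_A = 2X; n_I = 2.76 (inert).
Summing: n_T = 12.4 − 2X.
Mole fractions y_i = n_i/n_T; K = p_A^2 / (p_C p_D^3) with p_i = y_i·P.
Substituting and setting equal to 0.148 atm^-2 gives a polynomial in X; the root in (0,1) is X = 0.670.

X = 0.670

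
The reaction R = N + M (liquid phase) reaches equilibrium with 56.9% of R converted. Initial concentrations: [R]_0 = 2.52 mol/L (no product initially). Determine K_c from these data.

Let X = conversion of R.
Concentrations: [R] = 2.52 − 2.52X; [N] = 2.52X; [M] = 2.52X.
At X = 0.569: [R] = 1.09, [N] = 1.43, [M] = 1.43.
K_c = [N] [M] / ([R]) = 1.89 mol/L.

K_c = 1.89 mol/L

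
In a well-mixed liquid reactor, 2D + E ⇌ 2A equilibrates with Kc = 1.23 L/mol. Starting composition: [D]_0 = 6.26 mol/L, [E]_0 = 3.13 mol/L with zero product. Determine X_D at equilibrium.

X = 0.564

Let X = conversion of D; extent ξ = 6.26X/2 mol/L.
Concentrations: [D] = 6.26 − 6.26X; [E] = 3.13 − 3.13X; [A] = 6.26X.
Kc = [A]^2 / ([D]^2 [E]).
Setting equal to 1.23 and solving for X on (0,1) gives X = 0.564.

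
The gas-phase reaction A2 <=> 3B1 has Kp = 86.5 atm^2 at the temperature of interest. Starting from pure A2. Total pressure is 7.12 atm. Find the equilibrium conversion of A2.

X = 0.502

Basis: 1 mol A2 initially; let X = conversion of A2. Extent ξ = X.
Moles: n_A2 = 1 − X; n_B1 = 3X.
n_T = Σnᵢ = 1 + 2X.
With p_i = (n_i/n_T)P, Kp = p_B1^3 / (p_A2).
Equating to 86.5 atm^2 and solving on 0 < X < 1: X = 0.502.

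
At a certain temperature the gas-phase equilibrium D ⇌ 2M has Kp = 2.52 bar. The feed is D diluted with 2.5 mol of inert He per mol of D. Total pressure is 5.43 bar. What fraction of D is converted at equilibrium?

X = 0.487

Take 1 mol D as basis and let X be its fractional conversion, so ξ = X.
Species balance: n_D = 1 − X; n_M = 2X; n_I = 2.5 (inert).
n_T = Σnᵢ = 3.5 + X.
Mole fractions y_i = n_i/n_T; Kp = p_M^2 / (p_D) with p_i = y_i·P.
Equating to 2.52 bar and solving on 0 < X < 1: X = 0.487.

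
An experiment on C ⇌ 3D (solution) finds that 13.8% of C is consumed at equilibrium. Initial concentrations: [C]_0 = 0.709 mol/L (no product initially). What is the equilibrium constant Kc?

Kc = 0.0414 (mol/L)^2

Let X = conversion of C.
Concentrations: [C] = 0.709 − 0.709X; [D] = 2.13X.
At X = 0.138: [C] = 0.611, [D] = 0.294.
Kc = [D]^3 / ([C]) = 0.0414 (mol/L)^2.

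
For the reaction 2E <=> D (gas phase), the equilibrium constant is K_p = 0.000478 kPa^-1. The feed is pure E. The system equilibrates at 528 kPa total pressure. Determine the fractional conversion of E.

X = 0.295

Let X = conversion of E (basis 1 mol E); extent of reaction ξ = 0.5X.
Moles: n_E = 1 − X; n_D = 0.5X.
n_T = Σnᵢ = 1 − 0.5X.
y_i = n_i/n_T, p_i = y_i·P. K_p = p_D / (p_E^2).
Substituting and setting equal to 0.000478 kPa^-1 gives a polynomial in X; the root in (0,1) is X = 0.295.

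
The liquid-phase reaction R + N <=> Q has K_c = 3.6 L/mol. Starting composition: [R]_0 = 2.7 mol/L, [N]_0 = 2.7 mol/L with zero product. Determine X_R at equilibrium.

X = 0.727

Let X = conversion of R; extent ξ = 2.7·X mol/L.
Concentrations: [R] = 2.7 − 2.7X; [N] = 2.7 − 2.7X; [Q] = 2.7X.
K_c = [Q] / ([R] [N]).
This equals 3.6 at X = 0.727 (the root in 0 < X < 1).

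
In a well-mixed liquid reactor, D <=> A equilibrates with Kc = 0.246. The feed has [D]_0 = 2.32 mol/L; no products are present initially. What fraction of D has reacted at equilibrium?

Let X = conversion of D; extent ξ = 2.32·X mol/L.
Concentrations: [D] = 2.32 − 2.32X; [A] = 2.32X.
Kc = [A] / ([D]).
Solving Kc = 0.246 for X ∈ (0,1): X = 0.197.

X = 0.197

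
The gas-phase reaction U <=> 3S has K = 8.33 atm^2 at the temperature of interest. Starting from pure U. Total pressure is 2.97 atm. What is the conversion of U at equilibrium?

Basis: 1 mol U initially; let X = conversion of U. Extent ξ = X.
Moles: n_U = 1 − X; n_S = 3X.
Total moles n_T = 1 + 2X.
With p_i = (n_i/n_T)P, K = p_S^3 / (p_U).
Setting this equal to 8.33 atm^2 and taking the physical root (0 < X < 1) gives X = 0.409.

X = 0.409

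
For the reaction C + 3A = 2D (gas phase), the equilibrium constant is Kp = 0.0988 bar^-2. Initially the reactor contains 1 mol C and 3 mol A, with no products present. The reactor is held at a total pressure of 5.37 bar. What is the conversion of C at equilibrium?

X = 0.440

Take 1 mol C as basis and let X be its fractional conversion, so ξ = X.
Moles: n_C = 1 − X; n_A = 3 − 3X; n_D = 2X.
n_T = Σnᵢ = 4 − 2X.
Mole fractions y_i = n_i/n_T; Kp = p_D^2 / (p_C p_A^3) with p_i = y_i·P.
This yields a degree-4 equation in X; solving on (0,1), X = 0.440.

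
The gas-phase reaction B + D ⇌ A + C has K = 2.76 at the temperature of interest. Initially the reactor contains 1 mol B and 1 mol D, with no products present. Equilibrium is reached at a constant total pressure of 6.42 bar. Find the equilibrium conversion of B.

X = 0.624

Take 1 mol B as basis and let X be its fractional conversion, so ξ = X.
Moles: n_B = 1 − X; n_D = 1 − X; n_A = X; n_C = X.
Since Δν = 0, n_T = 2 throughout.
With p_i = (n_i/n_T)P, K = p_A p_C / (p_B p_D).
Equating to 2.76 and solving on 0 < X < 1: X = 0.624.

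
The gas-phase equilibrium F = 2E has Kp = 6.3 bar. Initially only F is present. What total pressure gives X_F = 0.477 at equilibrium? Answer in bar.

Take 1 mol F as basis and let X be its fractional conversion, so ξ = X.
Moles: n_F = 1 − X; n_E = 2X.
n_T = Σnᵢ = 1 + X.
Kp = p_E^2 / (p_F) with p_i = (n_i/n_T)·P.
At X = 0.477: the mole-fraction product g(X) = Π y_i^ν_i = 1.178. Since Kp = g(X)·P^{1}, P = (Kp/g)^(1/1) = (6.3/1.178)^(1/1) = 5.35 bar.

P = 5.35 bar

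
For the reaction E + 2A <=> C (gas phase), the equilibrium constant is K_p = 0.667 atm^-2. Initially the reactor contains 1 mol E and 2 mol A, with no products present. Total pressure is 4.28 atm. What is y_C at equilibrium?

y_C = 0.397

Take 1 mol E as basis and let X be its fractional conversion, so ξ = X.
At extent ξ: n_E = 1 − X; n_A = 2 − 2X; n_C = X.
Summing: n_T = 3 − 2X.
With p_i = (n_i/n_T)P, K_p = p_C / (p_E p_A^2).
This yields a degree-3 equation in X; solving on (0,1), X = 0.664.
Then n_C = 0.664, n_T = 1.67, so y_C = 0.397.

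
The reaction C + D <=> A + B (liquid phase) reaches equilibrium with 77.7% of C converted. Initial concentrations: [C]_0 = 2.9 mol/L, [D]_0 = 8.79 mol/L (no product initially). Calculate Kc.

Kc = 1.2

Let X = conversion of C.
Concentrations: [C] = 2.9 − 2.9X; [D] = 8.79 − 2.9X; [A] = 2.9X; [B] = 2.9X.
At X = 0.777: [C] = 0.647, [D] = 6.54, [A] = 2.25, [B] = 2.25.
Kc = [A] [B] / ([C] [D]) = 1.2.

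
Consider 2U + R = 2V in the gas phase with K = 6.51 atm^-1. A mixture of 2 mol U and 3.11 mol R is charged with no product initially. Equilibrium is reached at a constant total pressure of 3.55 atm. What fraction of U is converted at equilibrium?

X = 0.779

Take 2 mol U as basis and let X be its fractional conversion, so ξ = X.
Mole table: n_U = 2 − 2X; n_R = 3.11 − X; n_V = 2X.
n_T = Σnᵢ = 5.11 − X.
Mole fractions y_i = n_i/n_T; K = p_V^2 / (p_U^2 p_R) with p_i = y_i·P.
This yields a degree-3 equation in X; solving on (0,1), X = 0.779.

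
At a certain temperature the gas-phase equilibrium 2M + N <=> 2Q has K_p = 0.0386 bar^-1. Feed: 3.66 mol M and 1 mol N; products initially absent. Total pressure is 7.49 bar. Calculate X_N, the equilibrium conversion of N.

Let X = conversion of N (basis 1 mol N); extent of reaction ξ = X.
Species balance: n_M = 3.66 − 2X; n_N = 1 − X; n_Q = 2X.
n_T = Σnᵢ = 4.66 − X.
With p_i = (n_i/n_T)P, K_p = p_Q^2 / (p_M^2 p_N).
Substituting and setting equal to 0.0386 bar^-1 gives a polynomial in X; the root in (0,1) is X = 0.321.

X = 0.321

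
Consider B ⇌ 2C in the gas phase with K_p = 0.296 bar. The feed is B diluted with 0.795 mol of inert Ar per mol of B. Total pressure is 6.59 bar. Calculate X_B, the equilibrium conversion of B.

Take 1 mol B as basis and let X be its fractional conversion, so ξ = X.
Moles: n_B = 1 − X; n_C = 2X; n_I = 0.795 (inert).
Total moles n_T = 1.79 + X.
y_i = n_i/n_T, p_i = y_i·P. K_p = p_C^2 / (p_B).
Setting this equal to 0.296 bar and taking the physical root (0 < X < 1) gives X = 0.137.

X = 0.137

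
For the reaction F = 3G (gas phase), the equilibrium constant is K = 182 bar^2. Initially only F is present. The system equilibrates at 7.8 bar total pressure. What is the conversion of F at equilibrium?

Basis: 1 mol F initially; let X = conversion of F. Extent ξ = X.
Moles: n_F = 1 − X; n_G = 3X.
Total moles n_T = 1 + 2X.
Mole fractions y_i = n_i/n_T; K = p_G^3 / (p_F) with p_i = y_i·P.
Equating to 182 bar^2 and solving on 0 < X < 1: X = 0.599.

X = 0.599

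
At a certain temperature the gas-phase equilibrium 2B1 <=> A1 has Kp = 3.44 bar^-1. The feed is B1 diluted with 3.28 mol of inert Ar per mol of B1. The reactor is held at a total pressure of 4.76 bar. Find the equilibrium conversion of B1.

Let X = conversion of B1 (basis 1 mol B1); extent of reaction ξ = 0.5X.
Moles: n_B1 = 1 − X; n_A1 = 0.5X; n_I = 3.28 (inert).
Summing: n_T = 4.28 − 0.5X.
Mole fractions y_i = n_i/n_T; Kp = p_A1 / (p_B1^2) with p_i = y_i·P.
This yields a degree-2 equation in X; solving on (0,1), X = 0.709.

X = 0.709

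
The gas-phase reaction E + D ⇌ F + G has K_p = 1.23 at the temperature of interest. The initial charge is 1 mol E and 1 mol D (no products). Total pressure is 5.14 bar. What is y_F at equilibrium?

y_F = 0.263

Let X = conversion of E (basis 1 mol E); extent of reaction ξ = X.
Moles: n_E = 1 − X; n_D = 1 − X; n_F = X; n_G = X.
n_T stays at 2 (no change in mole number).
With p_i = (n_i/n_T)P, K_p = p_F p_G / (p_E p_D).
This yields a degree-2 equation in X; solving on (0,1), X = 0.526.
Then n_F = 0.526, n_T = 2, so y_F = 0.263.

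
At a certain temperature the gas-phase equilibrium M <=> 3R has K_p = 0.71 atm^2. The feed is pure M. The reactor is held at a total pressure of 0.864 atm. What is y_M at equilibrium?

y_M = 0.324

Let X = conversion of M (basis 1 mol M); extent of reaction ξ = X.
Mole table: n_M = 1 − X; n_R = 3X.
n_T = Σnᵢ = 1 + 2X.
y_i = n_i/n_T, p_i = y_i·P. K_p = p_R^3 / (p_M).
Equating to 0.71 atm^2 and solving on 0 < X < 1: X = 0.410.
Then n_M = 0.59, n_T = 1.82, so y_M = 0.324.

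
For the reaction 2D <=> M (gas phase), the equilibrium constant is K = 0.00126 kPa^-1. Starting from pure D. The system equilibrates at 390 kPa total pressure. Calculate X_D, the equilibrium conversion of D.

Let X = conversion of D (basis 1 mol D); extent of reaction ξ = 0.5X.
Mole table: n_D = 1 − X; n_M = 0.5X.
Total moles n_T = 1 − 0.5X.
With p_i = (n_i/n_T)P, K = p_M / (p_D^2).
Equating to 0.00126 kPa^-1 and solving on 0 < X < 1: X = 0.419.

X = 0.419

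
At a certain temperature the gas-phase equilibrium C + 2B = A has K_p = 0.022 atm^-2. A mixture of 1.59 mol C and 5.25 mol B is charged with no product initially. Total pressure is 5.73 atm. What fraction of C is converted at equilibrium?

Take 1.59 mol C as basis and let X be its fractional conversion, so ξ = 1.59X.
Moles: n_C = 1.59 − 1.59X; n_B = 5.25 − 3.18X; n_A = 1.59X.
n_T = Σnᵢ = 6.84 − 3.18X.
With p_i = (n_i/n_T)P, K_p = p_A / (p_C p_B^2).
This yields a degree-3 equation in X; solving on (0,1), X = 0.279.

X = 0.279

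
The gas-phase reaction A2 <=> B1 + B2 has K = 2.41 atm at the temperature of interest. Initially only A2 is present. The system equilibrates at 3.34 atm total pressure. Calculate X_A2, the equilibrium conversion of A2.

X = 0.647

Take 1 mol A2 as basis and let X be its fractional conversion, so ξ = X.
At extent ξ: n_A2 = 1 − X; n_B1 = X; n_B2 = X.
n_T = Σnᵢ = 1 + X.
y_i = n_i/n_T, p_i = y_i·P. K = p_B1 p_B2 / (p_A2).
Setting this equal to 2.41 atm and taking the physical root (0 < X < 1) gives X = 0.647.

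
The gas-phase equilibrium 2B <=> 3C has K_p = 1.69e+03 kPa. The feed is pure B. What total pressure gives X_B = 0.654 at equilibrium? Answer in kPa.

P = 284 kPa

Let X = conversion of B (basis 1 mol B); extent of reaction ξ = 0.5X.
Moles: n_B = 1 − X; n_C = 1.5X.
Summing: n_T = 1 + 0.5X.
K_p = p_C^3 / (p_B^2) with p_i = (n_i/n_T)·P.
At X = 0.654: the mole-fraction product g(X) = Π y_i^ν_i = 5.943. Since K_p = g(X)·P^{1}, P = (K_p/g)^(1/1) = (1.69e+03/5.943)^(1/1) = 284 kPa.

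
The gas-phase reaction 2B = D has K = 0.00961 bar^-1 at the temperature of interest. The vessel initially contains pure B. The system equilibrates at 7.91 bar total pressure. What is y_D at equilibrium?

y_D = 0.066

Take 1 mol B as basis and let X be its fractional conversion, so ξ = 0.5X.
Moles: n_B = 1 − X; n_D = 0.5X.
n_T = Σnᵢ = 1 − 0.5X.
y_i = n_i/n_T, p_i = y_i·P. K = p_D / (p_B^2).
This yields a degree-2 equation in X; solving on (0,1), X = 0.124.
Then n_D = 0.0622, n_T = 0.938, so y_D = 0.066.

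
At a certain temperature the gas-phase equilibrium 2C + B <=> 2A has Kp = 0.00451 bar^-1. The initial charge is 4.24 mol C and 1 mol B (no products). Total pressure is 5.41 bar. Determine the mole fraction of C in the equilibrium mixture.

y_C = 0.779

Basis: 1 mol B initially; let X = conversion of B. Extent ξ = X.
At extent ξ: n_C = 4.24 − 2X; n_B = 1 − X; n_A = 2X.
n_T = Σnᵢ = 5.24 − X.
Mole fractions y_i = n_i/n_T; Kp = p_A^2 / (p_C^2 p_B) with p_i = y_i·P.
Setting this equal to 0.00451 bar^-1 and taking the physical root (0 < X < 1) gives X = 0.128.
Then n_C = 3.98, n_T = 5.11, so y_C = 0.779.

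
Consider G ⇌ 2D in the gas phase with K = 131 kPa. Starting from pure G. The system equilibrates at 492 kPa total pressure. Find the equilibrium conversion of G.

X = 0.250

Take 1 mol G as basis and let X be its fractional conversion, so ξ = X.
At extent ξ: n_G = 1 − X; n_D = 2X.
n_T = Σnᵢ = 1 + X.
With p_i = (n_i/n_T)P, K = p_D^2 / (p_G).
Substituting and setting equal to 131 kPa gives a polynomial in X; the root in (0,1) is X = 0.250.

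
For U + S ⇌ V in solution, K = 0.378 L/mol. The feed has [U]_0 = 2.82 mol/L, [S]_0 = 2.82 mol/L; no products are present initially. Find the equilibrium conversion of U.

Let X = conversion of U; extent ξ = 2.82·X mol/L.
Concentrations: [U] = 2.82 − 2.82X; [S] = 2.82 − 2.82X; [V] = 2.82X.
K = [V] / ([U] [S]).
Setting equal to 0.378 and solving for X on (0,1) gives X = 0.393.

X = 0.393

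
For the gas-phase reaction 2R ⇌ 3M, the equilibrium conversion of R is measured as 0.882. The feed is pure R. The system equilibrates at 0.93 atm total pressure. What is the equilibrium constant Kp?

Basis: 1 mol R initially; let X = conversion of R. Extent ξ = 0.5X.
At extent ξ: n_R = 1 − X; n_M = 1.5X.
Total moles n_T = 1 + 0.5X.
At X = 0.882: n_R = 0.118, n_M = 1.32, n_T = 1.44.
p_i = (n_i/n_T)·P. Kp = p_M^3 / (p_R^2) = 107 atm.

Kp = 107 atm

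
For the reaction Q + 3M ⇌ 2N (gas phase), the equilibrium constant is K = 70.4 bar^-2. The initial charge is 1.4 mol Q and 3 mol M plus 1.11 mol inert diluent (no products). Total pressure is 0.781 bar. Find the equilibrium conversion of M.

X = 0.668

Take 3 mol M as basis and let X be its fractional conversion, so ξ = X.
Mole table: n_Q = 1.4 − X; n_M = 3 − 3X; n_N = 2X; n_I = 1.11 (inert).
n_T = Σnᵢ = 5.51 − 2X.
y_i = n_i/n_T, p_i = y_i·P. K = p_N^2 / (p_Q p_M^3).
Equating to 70.4 bar^-2 and solving on 0 < X < 1: X = 0.668.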